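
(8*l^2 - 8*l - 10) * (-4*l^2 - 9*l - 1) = -32*l^4 - 40*l^3 + 104*l^2 + 98*l + 10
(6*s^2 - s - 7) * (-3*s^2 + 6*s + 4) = -18*s^4 + 39*s^3 + 39*s^2 - 46*s - 28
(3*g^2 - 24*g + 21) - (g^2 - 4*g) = 2*g^2 - 20*g + 21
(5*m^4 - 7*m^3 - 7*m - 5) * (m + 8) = 5*m^5 + 33*m^4 - 56*m^3 - 7*m^2 - 61*m - 40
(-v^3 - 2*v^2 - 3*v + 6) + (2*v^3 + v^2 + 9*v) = v^3 - v^2 + 6*v + 6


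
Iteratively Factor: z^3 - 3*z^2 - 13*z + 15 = (z - 1)*(z^2 - 2*z - 15) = (z - 1)*(z + 3)*(z - 5)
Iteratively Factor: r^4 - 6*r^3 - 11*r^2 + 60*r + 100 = (r - 5)*(r^3 - r^2 - 16*r - 20) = (r - 5)*(r + 2)*(r^2 - 3*r - 10) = (r - 5)*(r + 2)^2*(r - 5)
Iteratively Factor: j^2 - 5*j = (j - 5)*(j)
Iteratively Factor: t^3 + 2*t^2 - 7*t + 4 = (t - 1)*(t^2 + 3*t - 4) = (t - 1)^2*(t + 4)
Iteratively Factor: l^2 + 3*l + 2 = (l + 2)*(l + 1)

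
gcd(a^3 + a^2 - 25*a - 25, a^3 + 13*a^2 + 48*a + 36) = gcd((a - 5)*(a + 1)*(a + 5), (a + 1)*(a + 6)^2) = a + 1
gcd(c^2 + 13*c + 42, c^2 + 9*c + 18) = c + 6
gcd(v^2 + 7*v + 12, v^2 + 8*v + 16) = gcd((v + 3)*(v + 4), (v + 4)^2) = v + 4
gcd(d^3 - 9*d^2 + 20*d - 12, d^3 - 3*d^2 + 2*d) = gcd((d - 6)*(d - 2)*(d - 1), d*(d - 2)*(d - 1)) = d^2 - 3*d + 2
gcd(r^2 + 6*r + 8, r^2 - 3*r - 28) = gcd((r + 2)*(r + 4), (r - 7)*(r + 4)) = r + 4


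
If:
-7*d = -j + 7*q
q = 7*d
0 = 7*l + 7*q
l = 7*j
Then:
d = 0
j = 0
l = 0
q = 0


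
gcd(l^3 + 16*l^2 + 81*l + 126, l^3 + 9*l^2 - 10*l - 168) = l^2 + 13*l + 42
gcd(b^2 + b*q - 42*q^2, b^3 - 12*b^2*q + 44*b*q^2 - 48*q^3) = -b + 6*q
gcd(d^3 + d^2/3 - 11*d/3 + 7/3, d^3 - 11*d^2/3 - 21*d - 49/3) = d + 7/3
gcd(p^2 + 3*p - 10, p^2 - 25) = p + 5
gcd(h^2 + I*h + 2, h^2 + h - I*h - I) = h - I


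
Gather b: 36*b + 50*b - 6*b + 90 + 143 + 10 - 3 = 80*b + 240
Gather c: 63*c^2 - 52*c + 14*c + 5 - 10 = 63*c^2 - 38*c - 5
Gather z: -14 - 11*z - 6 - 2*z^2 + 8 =-2*z^2 - 11*z - 12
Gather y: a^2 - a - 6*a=a^2 - 7*a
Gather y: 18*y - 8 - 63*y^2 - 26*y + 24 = -63*y^2 - 8*y + 16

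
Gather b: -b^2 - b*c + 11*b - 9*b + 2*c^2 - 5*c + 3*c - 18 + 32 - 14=-b^2 + b*(2 - c) + 2*c^2 - 2*c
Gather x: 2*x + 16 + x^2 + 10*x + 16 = x^2 + 12*x + 32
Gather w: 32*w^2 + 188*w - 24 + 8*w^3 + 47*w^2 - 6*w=8*w^3 + 79*w^2 + 182*w - 24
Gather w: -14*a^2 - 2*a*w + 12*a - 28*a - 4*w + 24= -14*a^2 - 16*a + w*(-2*a - 4) + 24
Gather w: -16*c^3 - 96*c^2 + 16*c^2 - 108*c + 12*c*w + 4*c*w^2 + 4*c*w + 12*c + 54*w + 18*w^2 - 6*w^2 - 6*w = -16*c^3 - 80*c^2 - 96*c + w^2*(4*c + 12) + w*(16*c + 48)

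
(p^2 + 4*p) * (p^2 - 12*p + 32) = p^4 - 8*p^3 - 16*p^2 + 128*p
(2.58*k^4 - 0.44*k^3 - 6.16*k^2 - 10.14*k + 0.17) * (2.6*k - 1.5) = 6.708*k^5 - 5.014*k^4 - 15.356*k^3 - 17.124*k^2 + 15.652*k - 0.255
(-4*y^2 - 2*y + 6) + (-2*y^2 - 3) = -6*y^2 - 2*y + 3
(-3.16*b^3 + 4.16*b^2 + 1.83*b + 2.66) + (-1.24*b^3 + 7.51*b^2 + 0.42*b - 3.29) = -4.4*b^3 + 11.67*b^2 + 2.25*b - 0.63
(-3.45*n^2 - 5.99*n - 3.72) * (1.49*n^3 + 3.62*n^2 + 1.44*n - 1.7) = -5.1405*n^5 - 21.4141*n^4 - 32.1946*n^3 - 16.227*n^2 + 4.8262*n + 6.324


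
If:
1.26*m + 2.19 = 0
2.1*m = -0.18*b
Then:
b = 20.28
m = -1.74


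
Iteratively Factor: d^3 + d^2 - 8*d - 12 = (d - 3)*(d^2 + 4*d + 4) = (d - 3)*(d + 2)*(d + 2)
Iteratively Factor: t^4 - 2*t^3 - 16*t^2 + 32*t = (t - 2)*(t^3 - 16*t) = (t - 2)*(t + 4)*(t^2 - 4*t) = (t - 4)*(t - 2)*(t + 4)*(t)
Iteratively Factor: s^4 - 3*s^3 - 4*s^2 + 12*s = (s - 2)*(s^3 - s^2 - 6*s) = (s - 2)*(s + 2)*(s^2 - 3*s) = (s - 3)*(s - 2)*(s + 2)*(s)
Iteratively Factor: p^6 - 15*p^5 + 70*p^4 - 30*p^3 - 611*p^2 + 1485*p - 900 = (p + 3)*(p^5 - 18*p^4 + 124*p^3 - 402*p^2 + 595*p - 300) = (p - 3)*(p + 3)*(p^4 - 15*p^3 + 79*p^2 - 165*p + 100) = (p - 5)*(p - 3)*(p + 3)*(p^3 - 10*p^2 + 29*p - 20) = (p - 5)*(p - 4)*(p - 3)*(p + 3)*(p^2 - 6*p + 5) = (p - 5)^2*(p - 4)*(p - 3)*(p + 3)*(p - 1)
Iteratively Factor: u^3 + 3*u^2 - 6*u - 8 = (u + 1)*(u^2 + 2*u - 8) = (u - 2)*(u + 1)*(u + 4)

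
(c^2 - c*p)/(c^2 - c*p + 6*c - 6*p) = c/(c + 6)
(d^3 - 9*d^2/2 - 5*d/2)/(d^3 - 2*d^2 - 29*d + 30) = d*(2*d^2 - 9*d - 5)/(2*(d^3 - 2*d^2 - 29*d + 30))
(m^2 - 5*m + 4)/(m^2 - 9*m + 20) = (m - 1)/(m - 5)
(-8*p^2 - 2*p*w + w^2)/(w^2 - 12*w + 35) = (-8*p^2 - 2*p*w + w^2)/(w^2 - 12*w + 35)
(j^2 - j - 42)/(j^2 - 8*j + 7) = (j + 6)/(j - 1)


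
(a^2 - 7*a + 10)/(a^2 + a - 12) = (a^2 - 7*a + 10)/(a^2 + a - 12)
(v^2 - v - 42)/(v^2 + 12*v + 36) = (v - 7)/(v + 6)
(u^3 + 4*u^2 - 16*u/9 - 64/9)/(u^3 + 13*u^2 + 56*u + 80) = (u^2 - 16/9)/(u^2 + 9*u + 20)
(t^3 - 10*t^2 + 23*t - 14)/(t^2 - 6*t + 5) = (t^2 - 9*t + 14)/(t - 5)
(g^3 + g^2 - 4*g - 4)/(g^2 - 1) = (g^2 - 4)/(g - 1)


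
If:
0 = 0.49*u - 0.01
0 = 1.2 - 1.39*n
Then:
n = 0.86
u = 0.02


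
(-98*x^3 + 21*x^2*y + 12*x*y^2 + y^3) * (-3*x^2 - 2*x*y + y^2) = 294*x^5 + 133*x^4*y - 176*x^3*y^2 - 6*x^2*y^3 + 10*x*y^4 + y^5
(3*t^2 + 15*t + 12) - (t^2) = 2*t^2 + 15*t + 12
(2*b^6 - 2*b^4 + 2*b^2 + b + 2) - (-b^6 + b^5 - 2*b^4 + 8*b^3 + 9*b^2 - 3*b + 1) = 3*b^6 - b^5 - 8*b^3 - 7*b^2 + 4*b + 1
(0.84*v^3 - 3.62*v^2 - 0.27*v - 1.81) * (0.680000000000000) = 0.5712*v^3 - 2.4616*v^2 - 0.1836*v - 1.2308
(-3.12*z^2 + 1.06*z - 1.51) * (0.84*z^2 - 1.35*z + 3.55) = -2.6208*z^4 + 5.1024*z^3 - 13.7754*z^2 + 5.8015*z - 5.3605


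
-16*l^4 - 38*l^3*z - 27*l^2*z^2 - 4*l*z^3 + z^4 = (-8*l + z)*(l + z)^2*(2*l + z)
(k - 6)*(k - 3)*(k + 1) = k^3 - 8*k^2 + 9*k + 18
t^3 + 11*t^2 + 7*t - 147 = (t - 3)*(t + 7)^2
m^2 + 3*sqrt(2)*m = m*(m + 3*sqrt(2))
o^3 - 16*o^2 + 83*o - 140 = (o - 7)*(o - 5)*(o - 4)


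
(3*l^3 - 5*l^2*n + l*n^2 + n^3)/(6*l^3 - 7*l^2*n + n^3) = (l - n)/(2*l - n)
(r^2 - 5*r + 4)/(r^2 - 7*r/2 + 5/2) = 2*(r - 4)/(2*r - 5)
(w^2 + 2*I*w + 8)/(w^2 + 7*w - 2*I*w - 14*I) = (w + 4*I)/(w + 7)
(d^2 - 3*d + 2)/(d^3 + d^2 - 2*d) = (d - 2)/(d*(d + 2))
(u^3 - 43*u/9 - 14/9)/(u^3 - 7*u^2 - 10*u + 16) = (u^2 - 2*u - 7/9)/(u^2 - 9*u + 8)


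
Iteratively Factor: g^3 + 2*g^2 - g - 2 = (g + 1)*(g^2 + g - 2) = (g + 1)*(g + 2)*(g - 1)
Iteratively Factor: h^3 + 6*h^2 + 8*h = (h + 2)*(h^2 + 4*h) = (h + 2)*(h + 4)*(h)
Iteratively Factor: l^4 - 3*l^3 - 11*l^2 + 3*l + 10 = (l + 1)*(l^3 - 4*l^2 - 7*l + 10) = (l + 1)*(l + 2)*(l^2 - 6*l + 5) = (l - 5)*(l + 1)*(l + 2)*(l - 1)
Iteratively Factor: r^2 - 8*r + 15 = (r - 3)*(r - 5)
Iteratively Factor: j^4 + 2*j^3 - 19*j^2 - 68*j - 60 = (j + 2)*(j^3 - 19*j - 30) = (j + 2)*(j + 3)*(j^2 - 3*j - 10) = (j + 2)^2*(j + 3)*(j - 5)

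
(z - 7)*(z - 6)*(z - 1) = z^3 - 14*z^2 + 55*z - 42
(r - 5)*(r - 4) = r^2 - 9*r + 20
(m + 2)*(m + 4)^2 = m^3 + 10*m^2 + 32*m + 32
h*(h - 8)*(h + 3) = h^3 - 5*h^2 - 24*h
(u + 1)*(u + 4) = u^2 + 5*u + 4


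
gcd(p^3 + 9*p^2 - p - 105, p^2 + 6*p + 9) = 1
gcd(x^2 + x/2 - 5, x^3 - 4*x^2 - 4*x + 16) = x - 2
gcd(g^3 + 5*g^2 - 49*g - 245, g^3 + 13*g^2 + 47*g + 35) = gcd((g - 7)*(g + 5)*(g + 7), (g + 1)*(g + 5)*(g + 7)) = g^2 + 12*g + 35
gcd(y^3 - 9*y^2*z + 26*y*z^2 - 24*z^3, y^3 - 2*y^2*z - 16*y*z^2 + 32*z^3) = y^2 - 6*y*z + 8*z^2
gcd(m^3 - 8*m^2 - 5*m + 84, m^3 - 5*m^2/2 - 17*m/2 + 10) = m - 4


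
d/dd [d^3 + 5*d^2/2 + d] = 3*d^2 + 5*d + 1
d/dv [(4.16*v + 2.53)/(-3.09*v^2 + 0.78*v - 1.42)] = (12.8544*v^2 + 15.6354*v - 7.8806)/(9.5481*v^4 - 4.8204*v^3 + 9.384*v^2 - 2.2152*v + 2.0164)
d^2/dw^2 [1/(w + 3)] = 2/(w + 3)^3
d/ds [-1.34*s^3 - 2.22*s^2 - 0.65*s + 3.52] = -4.02*s^2 - 4.44*s - 0.65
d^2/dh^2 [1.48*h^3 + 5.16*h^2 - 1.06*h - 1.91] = 8.88*h + 10.32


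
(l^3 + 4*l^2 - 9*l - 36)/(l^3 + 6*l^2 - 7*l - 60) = (l + 3)/(l + 5)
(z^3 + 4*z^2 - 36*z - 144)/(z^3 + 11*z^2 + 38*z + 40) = (z^2 - 36)/(z^2 + 7*z + 10)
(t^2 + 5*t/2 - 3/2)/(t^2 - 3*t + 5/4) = 2*(t + 3)/(2*t - 5)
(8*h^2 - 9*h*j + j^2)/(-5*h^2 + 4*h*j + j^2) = (-8*h + j)/(5*h + j)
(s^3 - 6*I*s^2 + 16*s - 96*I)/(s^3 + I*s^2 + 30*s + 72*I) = (s - 4*I)/(s + 3*I)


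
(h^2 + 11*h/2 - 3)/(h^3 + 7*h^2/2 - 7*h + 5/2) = (h + 6)/(h^2 + 4*h - 5)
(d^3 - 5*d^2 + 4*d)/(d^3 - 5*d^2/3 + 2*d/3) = 3*(d - 4)/(3*d - 2)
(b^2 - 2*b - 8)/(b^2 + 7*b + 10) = (b - 4)/(b + 5)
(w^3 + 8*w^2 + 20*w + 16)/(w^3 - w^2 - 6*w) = (w^2 + 6*w + 8)/(w*(w - 3))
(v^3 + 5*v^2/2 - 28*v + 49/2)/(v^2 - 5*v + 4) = (2*v^2 + 7*v - 49)/(2*(v - 4))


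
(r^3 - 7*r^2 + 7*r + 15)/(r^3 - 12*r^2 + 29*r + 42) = (r^2 - 8*r + 15)/(r^2 - 13*r + 42)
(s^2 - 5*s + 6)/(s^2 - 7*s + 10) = (s - 3)/(s - 5)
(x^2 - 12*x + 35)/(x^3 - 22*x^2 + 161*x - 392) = (x - 5)/(x^2 - 15*x + 56)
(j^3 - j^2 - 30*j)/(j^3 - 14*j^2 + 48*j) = (j + 5)/(j - 8)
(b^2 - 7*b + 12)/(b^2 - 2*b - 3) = (b - 4)/(b + 1)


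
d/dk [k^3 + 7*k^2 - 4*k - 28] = 3*k^2 + 14*k - 4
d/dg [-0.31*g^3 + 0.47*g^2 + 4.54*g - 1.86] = -0.93*g^2 + 0.94*g + 4.54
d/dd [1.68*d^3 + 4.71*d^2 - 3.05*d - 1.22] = 5.04*d^2 + 9.42*d - 3.05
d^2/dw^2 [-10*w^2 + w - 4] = -20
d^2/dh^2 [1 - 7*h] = 0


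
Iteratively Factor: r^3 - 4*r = (r)*(r^2 - 4) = r*(r + 2)*(r - 2)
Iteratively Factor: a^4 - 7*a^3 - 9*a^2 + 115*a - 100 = (a - 1)*(a^3 - 6*a^2 - 15*a + 100) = (a - 1)*(a + 4)*(a^2 - 10*a + 25) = (a - 5)*(a - 1)*(a + 4)*(a - 5)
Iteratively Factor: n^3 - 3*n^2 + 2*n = (n - 2)*(n^2 - n) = n*(n - 2)*(n - 1)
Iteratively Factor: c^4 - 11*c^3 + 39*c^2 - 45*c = (c - 3)*(c^3 - 8*c^2 + 15*c) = (c - 3)^2*(c^2 - 5*c) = c*(c - 3)^2*(c - 5)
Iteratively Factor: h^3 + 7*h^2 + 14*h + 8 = (h + 1)*(h^2 + 6*h + 8) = (h + 1)*(h + 2)*(h + 4)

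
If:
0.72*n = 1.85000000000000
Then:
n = 2.57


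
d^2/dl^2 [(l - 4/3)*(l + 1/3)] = 2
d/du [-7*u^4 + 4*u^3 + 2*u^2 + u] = -28*u^3 + 12*u^2 + 4*u + 1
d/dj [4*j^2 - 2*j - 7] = 8*j - 2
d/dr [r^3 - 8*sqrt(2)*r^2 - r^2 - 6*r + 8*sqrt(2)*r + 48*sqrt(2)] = 3*r^2 - 16*sqrt(2)*r - 2*r - 6 + 8*sqrt(2)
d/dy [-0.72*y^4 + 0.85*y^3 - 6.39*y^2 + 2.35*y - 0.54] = -2.88*y^3 + 2.55*y^2 - 12.78*y + 2.35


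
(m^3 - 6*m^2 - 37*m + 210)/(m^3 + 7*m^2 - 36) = (m^2 - 12*m + 35)/(m^2 + m - 6)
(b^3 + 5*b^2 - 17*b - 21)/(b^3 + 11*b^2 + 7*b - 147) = (b + 1)/(b + 7)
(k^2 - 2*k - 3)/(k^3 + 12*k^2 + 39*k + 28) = (k - 3)/(k^2 + 11*k + 28)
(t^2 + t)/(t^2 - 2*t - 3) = t/(t - 3)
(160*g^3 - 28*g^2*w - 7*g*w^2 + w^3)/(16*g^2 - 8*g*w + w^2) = (-40*g^2 - 3*g*w + w^2)/(-4*g + w)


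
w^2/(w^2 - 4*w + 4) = w^2/(w^2 - 4*w + 4)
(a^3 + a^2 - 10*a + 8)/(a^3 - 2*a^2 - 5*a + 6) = (a^2 + 2*a - 8)/(a^2 - a - 6)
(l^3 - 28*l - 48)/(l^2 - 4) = (l^2 - 2*l - 24)/(l - 2)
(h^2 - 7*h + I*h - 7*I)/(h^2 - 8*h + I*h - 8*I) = (h - 7)/(h - 8)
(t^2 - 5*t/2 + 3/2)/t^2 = 1 - 5/(2*t) + 3/(2*t^2)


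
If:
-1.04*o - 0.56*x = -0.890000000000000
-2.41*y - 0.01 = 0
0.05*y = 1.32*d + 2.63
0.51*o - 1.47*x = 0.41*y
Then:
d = -1.99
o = 0.72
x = 0.25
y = -0.00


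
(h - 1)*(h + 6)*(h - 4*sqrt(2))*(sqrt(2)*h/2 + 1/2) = sqrt(2)*h^4/2 - 7*h^3/2 + 5*sqrt(2)*h^3/2 - 35*h^2/2 - 5*sqrt(2)*h^2 - 10*sqrt(2)*h + 21*h + 12*sqrt(2)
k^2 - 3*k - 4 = (k - 4)*(k + 1)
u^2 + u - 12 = (u - 3)*(u + 4)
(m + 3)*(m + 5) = m^2 + 8*m + 15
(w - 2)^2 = w^2 - 4*w + 4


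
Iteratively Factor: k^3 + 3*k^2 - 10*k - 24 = (k + 4)*(k^2 - k - 6) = (k - 3)*(k + 4)*(k + 2)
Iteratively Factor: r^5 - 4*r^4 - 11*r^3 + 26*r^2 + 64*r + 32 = (r + 1)*(r^4 - 5*r^3 - 6*r^2 + 32*r + 32) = (r + 1)*(r + 2)*(r^3 - 7*r^2 + 8*r + 16) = (r - 4)*(r + 1)*(r + 2)*(r^2 - 3*r - 4) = (r - 4)*(r + 1)^2*(r + 2)*(r - 4)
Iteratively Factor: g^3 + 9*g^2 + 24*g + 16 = (g + 1)*(g^2 + 8*g + 16) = (g + 1)*(g + 4)*(g + 4)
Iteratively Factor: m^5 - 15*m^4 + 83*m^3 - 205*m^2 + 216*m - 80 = (m - 4)*(m^4 - 11*m^3 + 39*m^2 - 49*m + 20) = (m - 5)*(m - 4)*(m^3 - 6*m^2 + 9*m - 4) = (m - 5)*(m - 4)*(m - 1)*(m^2 - 5*m + 4) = (m - 5)*(m - 4)^2*(m - 1)*(m - 1)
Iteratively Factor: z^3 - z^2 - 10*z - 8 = (z - 4)*(z^2 + 3*z + 2) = (z - 4)*(z + 2)*(z + 1)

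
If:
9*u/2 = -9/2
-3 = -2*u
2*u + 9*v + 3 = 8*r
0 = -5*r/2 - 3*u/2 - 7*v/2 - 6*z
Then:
No Solution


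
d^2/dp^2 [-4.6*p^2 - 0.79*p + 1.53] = -9.20000000000000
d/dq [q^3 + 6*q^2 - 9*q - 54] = 3*q^2 + 12*q - 9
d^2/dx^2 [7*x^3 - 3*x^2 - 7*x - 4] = 42*x - 6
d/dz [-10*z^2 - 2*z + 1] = -20*z - 2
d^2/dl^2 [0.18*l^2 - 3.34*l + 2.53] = 0.360000000000000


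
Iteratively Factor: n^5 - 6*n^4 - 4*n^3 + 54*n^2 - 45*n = (n)*(n^4 - 6*n^3 - 4*n^2 + 54*n - 45) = n*(n - 5)*(n^3 - n^2 - 9*n + 9) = n*(n - 5)*(n - 3)*(n^2 + 2*n - 3) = n*(n - 5)*(n - 3)*(n - 1)*(n + 3)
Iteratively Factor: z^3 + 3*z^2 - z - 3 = (z + 3)*(z^2 - 1) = (z + 1)*(z + 3)*(z - 1)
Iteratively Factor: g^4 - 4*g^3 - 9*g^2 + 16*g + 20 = (g - 2)*(g^3 - 2*g^2 - 13*g - 10) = (g - 2)*(g + 2)*(g^2 - 4*g - 5) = (g - 2)*(g + 1)*(g + 2)*(g - 5)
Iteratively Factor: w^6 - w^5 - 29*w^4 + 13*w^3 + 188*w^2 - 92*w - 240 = (w + 4)*(w^5 - 5*w^4 - 9*w^3 + 49*w^2 - 8*w - 60) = (w - 5)*(w + 4)*(w^4 - 9*w^2 + 4*w + 12) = (w - 5)*(w - 2)*(w + 4)*(w^3 + 2*w^2 - 5*w - 6) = (w - 5)*(w - 2)*(w + 3)*(w + 4)*(w^2 - w - 2) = (w - 5)*(w - 2)*(w + 1)*(w + 3)*(w + 4)*(w - 2)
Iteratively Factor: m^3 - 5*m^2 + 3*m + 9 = (m - 3)*(m^2 - 2*m - 3) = (m - 3)^2*(m + 1)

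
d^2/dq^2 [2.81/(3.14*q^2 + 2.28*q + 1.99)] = (-55.410952*q^2 - 40.234704*q + 2.81*(6.28*q + 2.28)*(12.56*q + 4.56) - 35.117132)/(3.14*q^2 + 2.28*q + 1.99)^3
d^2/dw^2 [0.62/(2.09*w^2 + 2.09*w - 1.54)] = (-5.416444*w^2 - 5.416444*w + 0.62*(4.18*w + 2.09)*(8.36*w + 4.18) + 3.991064)/(2.09*w^2 + 2.09*w - 1.54)^3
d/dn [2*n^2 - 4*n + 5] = 4*n - 4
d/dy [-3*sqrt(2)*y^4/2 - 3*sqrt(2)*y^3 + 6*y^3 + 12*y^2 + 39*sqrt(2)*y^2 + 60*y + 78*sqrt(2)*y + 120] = -6*sqrt(2)*y^3 - 9*sqrt(2)*y^2 + 18*y^2 + 24*y + 78*sqrt(2)*y + 60 + 78*sqrt(2)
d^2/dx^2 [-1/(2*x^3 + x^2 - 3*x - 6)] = 2*((6*x + 1)*(2*x^3 + x^2 - 3*x - 6) - (6*x^2 + 2*x - 3)^2)/(2*x^3 + x^2 - 3*x - 6)^3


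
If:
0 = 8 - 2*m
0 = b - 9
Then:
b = 9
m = 4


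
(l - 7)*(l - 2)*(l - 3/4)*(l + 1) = l^4 - 35*l^3/4 + 11*l^2 + 41*l/4 - 21/2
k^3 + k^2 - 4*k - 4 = (k - 2)*(k + 1)*(k + 2)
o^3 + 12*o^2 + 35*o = o*(o + 5)*(o + 7)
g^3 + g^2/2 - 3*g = g*(g - 3/2)*(g + 2)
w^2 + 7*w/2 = w*(w + 7/2)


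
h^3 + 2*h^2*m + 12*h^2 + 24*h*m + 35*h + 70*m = (h + 5)*(h + 7)*(h + 2*m)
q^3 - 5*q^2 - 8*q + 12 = (q - 6)*(q - 1)*(q + 2)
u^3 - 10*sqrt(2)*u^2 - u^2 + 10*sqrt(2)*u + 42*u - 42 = (u - 1)*(u - 7*sqrt(2))*(u - 3*sqrt(2))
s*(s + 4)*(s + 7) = s^3 + 11*s^2 + 28*s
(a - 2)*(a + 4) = a^2 + 2*a - 8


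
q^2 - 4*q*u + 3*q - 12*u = (q + 3)*(q - 4*u)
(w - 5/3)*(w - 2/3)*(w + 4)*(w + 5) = w^4 + 20*w^3/3 + w^2/9 - 110*w/3 + 200/9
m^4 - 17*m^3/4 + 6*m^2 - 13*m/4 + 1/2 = (m - 2)*(m - 1)^2*(m - 1/4)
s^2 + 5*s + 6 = (s + 2)*(s + 3)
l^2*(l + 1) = l^3 + l^2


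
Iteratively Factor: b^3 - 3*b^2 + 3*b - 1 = (b - 1)*(b^2 - 2*b + 1) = (b - 1)^2*(b - 1)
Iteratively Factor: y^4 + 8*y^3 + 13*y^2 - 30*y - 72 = (y + 4)*(y^3 + 4*y^2 - 3*y - 18) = (y + 3)*(y + 4)*(y^2 + y - 6) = (y - 2)*(y + 3)*(y + 4)*(y + 3)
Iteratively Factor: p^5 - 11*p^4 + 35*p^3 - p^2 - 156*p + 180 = (p + 2)*(p^4 - 13*p^3 + 61*p^2 - 123*p + 90) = (p - 2)*(p + 2)*(p^3 - 11*p^2 + 39*p - 45) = (p - 3)*(p - 2)*(p + 2)*(p^2 - 8*p + 15) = (p - 3)^2*(p - 2)*(p + 2)*(p - 5)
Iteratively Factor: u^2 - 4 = (u + 2)*(u - 2)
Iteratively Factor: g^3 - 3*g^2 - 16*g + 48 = (g + 4)*(g^2 - 7*g + 12) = (g - 4)*(g + 4)*(g - 3)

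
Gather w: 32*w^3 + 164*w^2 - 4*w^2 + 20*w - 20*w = 32*w^3 + 160*w^2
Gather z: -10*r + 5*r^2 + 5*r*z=5*r^2 + 5*r*z - 10*r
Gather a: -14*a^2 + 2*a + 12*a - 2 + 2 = -14*a^2 + 14*a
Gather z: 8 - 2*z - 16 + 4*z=2*z - 8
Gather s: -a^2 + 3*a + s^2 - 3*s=-a^2 + 3*a + s^2 - 3*s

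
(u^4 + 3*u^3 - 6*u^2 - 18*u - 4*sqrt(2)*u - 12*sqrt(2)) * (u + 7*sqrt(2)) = u^5 + 3*u^4 + 7*sqrt(2)*u^4 - 6*u^3 + 21*sqrt(2)*u^3 - 46*sqrt(2)*u^2 - 18*u^2 - 138*sqrt(2)*u - 56*u - 168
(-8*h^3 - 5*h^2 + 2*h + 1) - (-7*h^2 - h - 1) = -8*h^3 + 2*h^2 + 3*h + 2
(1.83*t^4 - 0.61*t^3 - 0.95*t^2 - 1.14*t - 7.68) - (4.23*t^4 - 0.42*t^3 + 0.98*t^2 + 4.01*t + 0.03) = -2.4*t^4 - 0.19*t^3 - 1.93*t^2 - 5.15*t - 7.71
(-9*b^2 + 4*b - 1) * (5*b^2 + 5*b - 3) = -45*b^4 - 25*b^3 + 42*b^2 - 17*b + 3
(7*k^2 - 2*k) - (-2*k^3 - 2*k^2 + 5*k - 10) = 2*k^3 + 9*k^2 - 7*k + 10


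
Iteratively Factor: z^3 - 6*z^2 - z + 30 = (z - 5)*(z^2 - z - 6) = (z - 5)*(z + 2)*(z - 3)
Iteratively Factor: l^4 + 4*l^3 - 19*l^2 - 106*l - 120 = (l + 2)*(l^3 + 2*l^2 - 23*l - 60) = (l + 2)*(l + 3)*(l^2 - l - 20) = (l + 2)*(l + 3)*(l + 4)*(l - 5)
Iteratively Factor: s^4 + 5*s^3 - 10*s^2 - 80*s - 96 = (s + 3)*(s^3 + 2*s^2 - 16*s - 32) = (s - 4)*(s + 3)*(s^2 + 6*s + 8) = (s - 4)*(s + 3)*(s + 4)*(s + 2)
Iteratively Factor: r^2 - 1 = (r - 1)*(r + 1)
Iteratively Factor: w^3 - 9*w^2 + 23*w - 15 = (w - 3)*(w^2 - 6*w + 5) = (w - 5)*(w - 3)*(w - 1)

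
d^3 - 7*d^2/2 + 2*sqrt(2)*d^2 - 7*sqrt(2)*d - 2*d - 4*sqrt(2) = (d - 4)*(d + 1/2)*(d + 2*sqrt(2))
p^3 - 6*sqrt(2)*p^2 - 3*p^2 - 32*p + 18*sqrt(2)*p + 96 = (p - 3)*(p - 8*sqrt(2))*(p + 2*sqrt(2))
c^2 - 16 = (c - 4)*(c + 4)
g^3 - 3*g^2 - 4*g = g*(g - 4)*(g + 1)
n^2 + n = n*(n + 1)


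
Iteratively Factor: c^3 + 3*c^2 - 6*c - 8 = (c + 1)*(c^2 + 2*c - 8) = (c + 1)*(c + 4)*(c - 2)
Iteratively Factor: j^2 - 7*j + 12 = (j - 3)*(j - 4)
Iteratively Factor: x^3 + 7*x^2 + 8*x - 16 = (x + 4)*(x^2 + 3*x - 4) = (x - 1)*(x + 4)*(x + 4)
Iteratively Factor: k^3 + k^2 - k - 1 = (k - 1)*(k^2 + 2*k + 1) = (k - 1)*(k + 1)*(k + 1)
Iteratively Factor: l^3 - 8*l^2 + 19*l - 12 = (l - 3)*(l^2 - 5*l + 4) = (l - 4)*(l - 3)*(l - 1)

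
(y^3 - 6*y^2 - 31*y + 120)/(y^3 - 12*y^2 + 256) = (y^2 + 2*y - 15)/(y^2 - 4*y - 32)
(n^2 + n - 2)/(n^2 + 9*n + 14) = (n - 1)/(n + 7)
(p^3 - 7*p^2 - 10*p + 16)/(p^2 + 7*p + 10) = (p^2 - 9*p + 8)/(p + 5)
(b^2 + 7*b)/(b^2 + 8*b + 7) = b/(b + 1)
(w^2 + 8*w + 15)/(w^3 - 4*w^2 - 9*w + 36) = (w + 5)/(w^2 - 7*w + 12)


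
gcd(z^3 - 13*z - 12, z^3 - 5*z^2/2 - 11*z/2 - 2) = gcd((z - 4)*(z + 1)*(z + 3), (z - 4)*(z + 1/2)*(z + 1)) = z^2 - 3*z - 4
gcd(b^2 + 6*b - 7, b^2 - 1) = b - 1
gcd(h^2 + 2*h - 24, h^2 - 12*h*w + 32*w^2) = 1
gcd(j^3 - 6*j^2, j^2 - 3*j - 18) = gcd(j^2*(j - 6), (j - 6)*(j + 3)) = j - 6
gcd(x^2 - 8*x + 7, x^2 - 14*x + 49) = x - 7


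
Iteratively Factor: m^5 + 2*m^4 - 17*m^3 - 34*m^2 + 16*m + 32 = (m + 4)*(m^4 - 2*m^3 - 9*m^2 + 2*m + 8) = (m + 1)*(m + 4)*(m^3 - 3*m^2 - 6*m + 8) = (m - 1)*(m + 1)*(m + 4)*(m^2 - 2*m - 8) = (m - 1)*(m + 1)*(m + 2)*(m + 4)*(m - 4)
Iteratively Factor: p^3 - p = (p)*(p^2 - 1) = p*(p - 1)*(p + 1)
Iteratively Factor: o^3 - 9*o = (o + 3)*(o^2 - 3*o) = (o - 3)*(o + 3)*(o)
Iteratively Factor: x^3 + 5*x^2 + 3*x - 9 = (x + 3)*(x^2 + 2*x - 3) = (x + 3)^2*(x - 1)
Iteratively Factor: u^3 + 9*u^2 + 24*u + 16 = (u + 4)*(u^2 + 5*u + 4) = (u + 4)^2*(u + 1)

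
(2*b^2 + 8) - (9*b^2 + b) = -7*b^2 - b + 8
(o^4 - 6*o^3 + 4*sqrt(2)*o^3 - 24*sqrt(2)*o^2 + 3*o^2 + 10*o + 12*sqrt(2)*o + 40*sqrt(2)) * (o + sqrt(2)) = o^5 - 6*o^4 + 5*sqrt(2)*o^4 - 30*sqrt(2)*o^3 + 11*o^3 - 38*o^2 + 15*sqrt(2)*o^2 + 24*o + 50*sqrt(2)*o + 80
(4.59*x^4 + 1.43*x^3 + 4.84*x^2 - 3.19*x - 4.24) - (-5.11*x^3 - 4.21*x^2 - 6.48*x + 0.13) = 4.59*x^4 + 6.54*x^3 + 9.05*x^2 + 3.29*x - 4.37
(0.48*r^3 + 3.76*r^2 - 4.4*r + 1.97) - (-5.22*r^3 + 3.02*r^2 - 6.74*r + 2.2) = 5.7*r^3 + 0.74*r^2 + 2.34*r - 0.23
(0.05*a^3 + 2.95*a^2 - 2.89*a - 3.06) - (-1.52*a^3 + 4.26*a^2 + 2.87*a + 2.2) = 1.57*a^3 - 1.31*a^2 - 5.76*a - 5.26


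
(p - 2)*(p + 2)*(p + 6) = p^3 + 6*p^2 - 4*p - 24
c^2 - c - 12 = (c - 4)*(c + 3)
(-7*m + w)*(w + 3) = -7*m*w - 21*m + w^2 + 3*w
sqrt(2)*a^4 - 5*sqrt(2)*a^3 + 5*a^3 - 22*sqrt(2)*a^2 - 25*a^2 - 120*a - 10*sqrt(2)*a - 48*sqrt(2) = (a - 8)*(a + 3)*(a + 2*sqrt(2))*(sqrt(2)*a + 1)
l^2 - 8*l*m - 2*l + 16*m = (l - 2)*(l - 8*m)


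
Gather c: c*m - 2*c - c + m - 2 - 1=c*(m - 3) + m - 3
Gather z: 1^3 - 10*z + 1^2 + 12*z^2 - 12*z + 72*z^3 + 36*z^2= 72*z^3 + 48*z^2 - 22*z + 2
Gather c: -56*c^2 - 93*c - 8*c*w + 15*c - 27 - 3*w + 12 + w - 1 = -56*c^2 + c*(-8*w - 78) - 2*w - 16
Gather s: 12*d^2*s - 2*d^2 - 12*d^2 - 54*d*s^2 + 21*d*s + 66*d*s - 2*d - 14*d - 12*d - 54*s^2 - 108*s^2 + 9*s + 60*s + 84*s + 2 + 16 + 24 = -14*d^2 - 28*d + s^2*(-54*d - 162) + s*(12*d^2 + 87*d + 153) + 42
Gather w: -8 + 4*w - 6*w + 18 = 10 - 2*w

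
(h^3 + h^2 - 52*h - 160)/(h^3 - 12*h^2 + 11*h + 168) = (h^2 + 9*h + 20)/(h^2 - 4*h - 21)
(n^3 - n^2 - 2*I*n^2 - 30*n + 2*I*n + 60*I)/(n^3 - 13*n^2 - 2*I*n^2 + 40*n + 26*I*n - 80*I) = (n^2 - n - 30)/(n^2 - 13*n + 40)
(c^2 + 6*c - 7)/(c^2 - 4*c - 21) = (-c^2 - 6*c + 7)/(-c^2 + 4*c + 21)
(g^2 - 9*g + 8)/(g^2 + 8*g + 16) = (g^2 - 9*g + 8)/(g^2 + 8*g + 16)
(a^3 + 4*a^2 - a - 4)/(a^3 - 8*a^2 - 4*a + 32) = (a^3 + 4*a^2 - a - 4)/(a^3 - 8*a^2 - 4*a + 32)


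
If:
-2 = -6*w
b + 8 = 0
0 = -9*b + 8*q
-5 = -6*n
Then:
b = -8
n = 5/6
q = -9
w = 1/3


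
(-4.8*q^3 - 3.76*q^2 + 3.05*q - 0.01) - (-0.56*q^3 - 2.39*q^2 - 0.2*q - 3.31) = -4.24*q^3 - 1.37*q^2 + 3.25*q + 3.3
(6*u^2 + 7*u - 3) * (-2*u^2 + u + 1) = -12*u^4 - 8*u^3 + 19*u^2 + 4*u - 3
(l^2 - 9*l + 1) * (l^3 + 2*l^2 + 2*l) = l^5 - 7*l^4 - 15*l^3 - 16*l^2 + 2*l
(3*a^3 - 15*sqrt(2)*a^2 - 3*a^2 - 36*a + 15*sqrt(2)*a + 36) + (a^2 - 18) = 3*a^3 - 15*sqrt(2)*a^2 - 2*a^2 - 36*a + 15*sqrt(2)*a + 18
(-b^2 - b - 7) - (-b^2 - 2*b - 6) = b - 1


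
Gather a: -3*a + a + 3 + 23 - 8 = 18 - 2*a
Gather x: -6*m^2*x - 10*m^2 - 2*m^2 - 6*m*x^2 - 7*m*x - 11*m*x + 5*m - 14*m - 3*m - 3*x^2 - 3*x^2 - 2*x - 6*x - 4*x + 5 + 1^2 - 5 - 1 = -12*m^2 - 12*m + x^2*(-6*m - 6) + x*(-6*m^2 - 18*m - 12)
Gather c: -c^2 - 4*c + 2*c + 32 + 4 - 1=-c^2 - 2*c + 35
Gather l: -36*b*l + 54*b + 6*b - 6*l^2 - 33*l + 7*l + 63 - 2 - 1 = 60*b - 6*l^2 + l*(-36*b - 26) + 60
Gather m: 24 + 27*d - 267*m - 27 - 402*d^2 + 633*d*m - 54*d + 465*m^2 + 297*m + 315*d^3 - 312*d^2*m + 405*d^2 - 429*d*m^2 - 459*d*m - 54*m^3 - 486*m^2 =315*d^3 + 3*d^2 - 27*d - 54*m^3 + m^2*(-429*d - 21) + m*(-312*d^2 + 174*d + 30) - 3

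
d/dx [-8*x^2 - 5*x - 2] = -16*x - 5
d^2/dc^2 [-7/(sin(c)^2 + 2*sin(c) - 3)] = (-42*sin(c) + 28*cos(c)^2 - 126)*cos(c)^2/(sin(c)^2 + 2*sin(c) - 3)^3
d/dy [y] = 1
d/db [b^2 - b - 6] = 2*b - 1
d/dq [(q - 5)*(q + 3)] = 2*q - 2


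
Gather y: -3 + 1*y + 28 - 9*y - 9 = 16 - 8*y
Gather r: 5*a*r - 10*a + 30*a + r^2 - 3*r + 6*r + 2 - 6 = 20*a + r^2 + r*(5*a + 3) - 4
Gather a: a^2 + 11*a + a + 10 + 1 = a^2 + 12*a + 11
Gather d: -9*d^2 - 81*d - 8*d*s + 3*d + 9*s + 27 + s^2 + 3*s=-9*d^2 + d*(-8*s - 78) + s^2 + 12*s + 27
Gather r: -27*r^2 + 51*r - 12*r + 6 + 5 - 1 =-27*r^2 + 39*r + 10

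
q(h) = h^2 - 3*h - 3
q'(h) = 2*h - 3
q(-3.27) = 17.50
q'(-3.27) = -9.54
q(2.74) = -3.71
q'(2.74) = 2.48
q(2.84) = -3.45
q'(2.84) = 2.68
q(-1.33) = 2.76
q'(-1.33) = -5.66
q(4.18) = 1.93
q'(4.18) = 5.36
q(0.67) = -4.56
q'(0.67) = -1.66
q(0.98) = -4.98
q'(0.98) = -1.04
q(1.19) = -5.15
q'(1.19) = -0.62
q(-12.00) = 177.00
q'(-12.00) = -27.00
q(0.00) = -3.00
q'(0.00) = -3.00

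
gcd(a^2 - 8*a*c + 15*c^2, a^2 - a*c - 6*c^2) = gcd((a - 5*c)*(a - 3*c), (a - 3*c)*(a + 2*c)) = a - 3*c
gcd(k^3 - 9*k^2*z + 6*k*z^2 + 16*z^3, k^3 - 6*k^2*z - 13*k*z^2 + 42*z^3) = -k + 2*z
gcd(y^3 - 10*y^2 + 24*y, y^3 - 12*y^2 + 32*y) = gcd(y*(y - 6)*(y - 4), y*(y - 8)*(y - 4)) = y^2 - 4*y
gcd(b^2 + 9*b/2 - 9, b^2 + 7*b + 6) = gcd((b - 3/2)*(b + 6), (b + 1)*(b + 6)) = b + 6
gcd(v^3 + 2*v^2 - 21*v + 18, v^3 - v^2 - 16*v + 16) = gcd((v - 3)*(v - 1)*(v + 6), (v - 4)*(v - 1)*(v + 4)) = v - 1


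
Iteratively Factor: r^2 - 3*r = (r)*(r - 3)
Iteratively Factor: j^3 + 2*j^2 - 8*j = (j - 2)*(j^2 + 4*j) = (j - 2)*(j + 4)*(j)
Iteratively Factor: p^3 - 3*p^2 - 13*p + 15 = (p - 1)*(p^2 - 2*p - 15) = (p - 1)*(p + 3)*(p - 5)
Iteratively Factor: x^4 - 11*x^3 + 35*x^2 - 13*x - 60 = (x - 3)*(x^3 - 8*x^2 + 11*x + 20) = (x - 5)*(x - 3)*(x^2 - 3*x - 4) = (x - 5)*(x - 3)*(x + 1)*(x - 4)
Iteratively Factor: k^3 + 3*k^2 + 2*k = (k + 1)*(k^2 + 2*k) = k*(k + 1)*(k + 2)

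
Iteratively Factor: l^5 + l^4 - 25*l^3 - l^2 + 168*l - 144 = (l - 3)*(l^4 + 4*l^3 - 13*l^2 - 40*l + 48) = (l - 3)*(l + 4)*(l^3 - 13*l + 12) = (l - 3)*(l + 4)^2*(l^2 - 4*l + 3) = (l - 3)*(l - 1)*(l + 4)^2*(l - 3)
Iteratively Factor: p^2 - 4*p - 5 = (p - 5)*(p + 1)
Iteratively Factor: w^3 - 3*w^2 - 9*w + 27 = (w - 3)*(w^2 - 9) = (w - 3)*(w + 3)*(w - 3)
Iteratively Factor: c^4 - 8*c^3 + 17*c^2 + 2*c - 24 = (c - 4)*(c^3 - 4*c^2 + c + 6) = (c - 4)*(c - 3)*(c^2 - c - 2) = (c - 4)*(c - 3)*(c + 1)*(c - 2)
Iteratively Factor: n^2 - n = (n - 1)*(n)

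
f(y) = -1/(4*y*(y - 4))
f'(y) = 1/(4*y*(y - 4)^2) + 1/(4*y^2*(y - 4))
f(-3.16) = -0.01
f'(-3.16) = -0.01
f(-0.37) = -0.15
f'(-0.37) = -0.45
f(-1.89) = -0.02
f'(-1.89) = -0.02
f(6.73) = -0.01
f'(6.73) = 0.01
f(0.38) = 0.18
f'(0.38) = -0.43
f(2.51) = 0.07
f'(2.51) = 0.02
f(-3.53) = -0.01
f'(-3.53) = -0.00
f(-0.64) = -0.08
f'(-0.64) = -0.15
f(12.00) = 0.00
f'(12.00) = 0.00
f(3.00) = 0.08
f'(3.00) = 0.06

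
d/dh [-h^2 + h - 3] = 1 - 2*h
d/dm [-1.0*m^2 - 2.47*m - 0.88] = -2.0*m - 2.47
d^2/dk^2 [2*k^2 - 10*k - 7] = 4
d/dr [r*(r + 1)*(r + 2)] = 3*r^2 + 6*r + 2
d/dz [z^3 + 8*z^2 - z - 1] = 3*z^2 + 16*z - 1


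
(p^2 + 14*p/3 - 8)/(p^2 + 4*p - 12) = (p - 4/3)/(p - 2)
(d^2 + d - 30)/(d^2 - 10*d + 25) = (d + 6)/(d - 5)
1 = 1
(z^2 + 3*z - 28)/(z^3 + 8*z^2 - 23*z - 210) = (z - 4)/(z^2 + z - 30)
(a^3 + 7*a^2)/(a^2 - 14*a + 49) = a^2*(a + 7)/(a^2 - 14*a + 49)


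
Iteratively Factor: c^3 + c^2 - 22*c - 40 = (c - 5)*(c^2 + 6*c + 8) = (c - 5)*(c + 2)*(c + 4)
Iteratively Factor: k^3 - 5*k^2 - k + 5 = (k - 5)*(k^2 - 1) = (k - 5)*(k - 1)*(k + 1)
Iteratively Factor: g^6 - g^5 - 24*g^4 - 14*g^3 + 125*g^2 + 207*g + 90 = (g + 1)*(g^5 - 2*g^4 - 22*g^3 + 8*g^2 + 117*g + 90) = (g - 3)*(g + 1)*(g^4 + g^3 - 19*g^2 - 49*g - 30) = (g - 3)*(g + 1)*(g + 2)*(g^3 - g^2 - 17*g - 15) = (g - 3)*(g + 1)^2*(g + 2)*(g^2 - 2*g - 15) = (g - 3)*(g + 1)^2*(g + 2)*(g + 3)*(g - 5)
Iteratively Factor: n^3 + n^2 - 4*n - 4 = (n + 2)*(n^2 - n - 2) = (n + 1)*(n + 2)*(n - 2)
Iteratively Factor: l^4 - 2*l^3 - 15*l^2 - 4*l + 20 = (l + 2)*(l^3 - 4*l^2 - 7*l + 10) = (l - 1)*(l + 2)*(l^2 - 3*l - 10) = (l - 5)*(l - 1)*(l + 2)*(l + 2)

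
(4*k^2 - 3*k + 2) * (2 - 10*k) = -40*k^3 + 38*k^2 - 26*k + 4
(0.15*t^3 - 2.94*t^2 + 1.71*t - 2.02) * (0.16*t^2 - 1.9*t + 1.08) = 0.024*t^5 - 0.7554*t^4 + 6.0216*t^3 - 6.7474*t^2 + 5.6848*t - 2.1816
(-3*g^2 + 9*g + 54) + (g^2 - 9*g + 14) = 68 - 2*g^2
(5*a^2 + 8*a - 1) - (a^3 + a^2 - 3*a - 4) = -a^3 + 4*a^2 + 11*a + 3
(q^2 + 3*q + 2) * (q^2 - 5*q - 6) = q^4 - 2*q^3 - 19*q^2 - 28*q - 12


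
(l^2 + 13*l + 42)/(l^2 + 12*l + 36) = (l + 7)/(l + 6)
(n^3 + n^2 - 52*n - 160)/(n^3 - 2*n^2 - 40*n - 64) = (n + 5)/(n + 2)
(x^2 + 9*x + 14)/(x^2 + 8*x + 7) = (x + 2)/(x + 1)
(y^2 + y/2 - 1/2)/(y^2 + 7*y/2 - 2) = (y + 1)/(y + 4)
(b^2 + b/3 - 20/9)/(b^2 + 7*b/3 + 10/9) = (3*b - 4)/(3*b + 2)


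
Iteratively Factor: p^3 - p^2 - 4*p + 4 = (p - 1)*(p^2 - 4) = (p - 2)*(p - 1)*(p + 2)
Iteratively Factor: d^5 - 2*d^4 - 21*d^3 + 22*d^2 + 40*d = (d - 5)*(d^4 + 3*d^3 - 6*d^2 - 8*d) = (d - 5)*(d + 1)*(d^3 + 2*d^2 - 8*d) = (d - 5)*(d - 2)*(d + 1)*(d^2 + 4*d) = (d - 5)*(d - 2)*(d + 1)*(d + 4)*(d)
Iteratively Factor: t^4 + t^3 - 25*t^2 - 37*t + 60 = (t + 3)*(t^3 - 2*t^2 - 19*t + 20) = (t - 5)*(t + 3)*(t^2 + 3*t - 4) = (t - 5)*(t - 1)*(t + 3)*(t + 4)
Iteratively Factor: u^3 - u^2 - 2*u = (u - 2)*(u^2 + u) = (u - 2)*(u + 1)*(u)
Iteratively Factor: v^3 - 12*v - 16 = (v + 2)*(v^2 - 2*v - 8) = (v + 2)^2*(v - 4)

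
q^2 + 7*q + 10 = (q + 2)*(q + 5)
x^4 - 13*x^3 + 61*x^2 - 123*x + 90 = (x - 5)*(x - 3)^2*(x - 2)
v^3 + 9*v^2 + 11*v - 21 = (v - 1)*(v + 3)*(v + 7)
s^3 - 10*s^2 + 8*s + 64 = (s - 8)*(s - 4)*(s + 2)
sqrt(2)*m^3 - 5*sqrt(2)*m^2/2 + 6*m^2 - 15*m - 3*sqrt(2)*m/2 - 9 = (m - 3)*(m + 3*sqrt(2))*(sqrt(2)*m + sqrt(2)/2)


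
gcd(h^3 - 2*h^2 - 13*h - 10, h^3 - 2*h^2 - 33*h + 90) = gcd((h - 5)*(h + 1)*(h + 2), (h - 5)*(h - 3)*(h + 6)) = h - 5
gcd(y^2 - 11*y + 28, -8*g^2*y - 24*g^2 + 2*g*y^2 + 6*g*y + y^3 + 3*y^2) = 1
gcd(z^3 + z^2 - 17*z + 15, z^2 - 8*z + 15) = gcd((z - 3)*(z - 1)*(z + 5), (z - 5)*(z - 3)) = z - 3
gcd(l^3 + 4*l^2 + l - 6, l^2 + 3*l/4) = 1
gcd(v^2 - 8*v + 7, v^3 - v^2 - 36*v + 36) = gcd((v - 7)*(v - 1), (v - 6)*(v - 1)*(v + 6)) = v - 1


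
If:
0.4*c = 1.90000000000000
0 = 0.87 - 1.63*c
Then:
No Solution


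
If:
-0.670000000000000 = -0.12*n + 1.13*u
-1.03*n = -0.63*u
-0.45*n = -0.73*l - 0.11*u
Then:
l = -0.14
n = -0.39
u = -0.63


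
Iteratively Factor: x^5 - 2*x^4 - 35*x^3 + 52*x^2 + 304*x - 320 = (x - 5)*(x^4 + 3*x^3 - 20*x^2 - 48*x + 64) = (x - 5)*(x - 4)*(x^3 + 7*x^2 + 8*x - 16) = (x - 5)*(x - 4)*(x + 4)*(x^2 + 3*x - 4) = (x - 5)*(x - 4)*(x - 1)*(x + 4)*(x + 4)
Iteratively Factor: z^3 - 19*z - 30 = (z + 3)*(z^2 - 3*z - 10) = (z + 2)*(z + 3)*(z - 5)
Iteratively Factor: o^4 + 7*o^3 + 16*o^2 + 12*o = (o + 2)*(o^3 + 5*o^2 + 6*o) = o*(o + 2)*(o^2 + 5*o + 6) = o*(o + 2)*(o + 3)*(o + 2)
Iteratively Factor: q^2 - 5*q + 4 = (q - 4)*(q - 1)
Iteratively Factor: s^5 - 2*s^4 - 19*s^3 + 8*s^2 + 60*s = (s - 5)*(s^4 + 3*s^3 - 4*s^2 - 12*s) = (s - 5)*(s + 3)*(s^3 - 4*s) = (s - 5)*(s - 2)*(s + 3)*(s^2 + 2*s) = s*(s - 5)*(s - 2)*(s + 3)*(s + 2)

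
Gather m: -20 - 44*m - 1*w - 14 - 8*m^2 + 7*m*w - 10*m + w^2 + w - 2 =-8*m^2 + m*(7*w - 54) + w^2 - 36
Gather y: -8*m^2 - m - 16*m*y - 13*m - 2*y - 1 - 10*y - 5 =-8*m^2 - 14*m + y*(-16*m - 12) - 6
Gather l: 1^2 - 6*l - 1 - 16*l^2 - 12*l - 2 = -16*l^2 - 18*l - 2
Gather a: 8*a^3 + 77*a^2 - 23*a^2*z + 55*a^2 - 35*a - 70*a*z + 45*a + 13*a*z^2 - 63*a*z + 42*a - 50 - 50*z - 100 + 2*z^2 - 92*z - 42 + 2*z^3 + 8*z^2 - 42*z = 8*a^3 + a^2*(132 - 23*z) + a*(13*z^2 - 133*z + 52) + 2*z^3 + 10*z^2 - 184*z - 192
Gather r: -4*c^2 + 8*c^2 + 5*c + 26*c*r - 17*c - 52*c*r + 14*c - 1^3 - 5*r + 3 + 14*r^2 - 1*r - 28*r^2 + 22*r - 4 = 4*c^2 + 2*c - 14*r^2 + r*(16 - 26*c) - 2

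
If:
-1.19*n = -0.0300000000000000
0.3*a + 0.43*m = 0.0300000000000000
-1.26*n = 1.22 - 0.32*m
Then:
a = -5.51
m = 3.91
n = 0.03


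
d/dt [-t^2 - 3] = -2*t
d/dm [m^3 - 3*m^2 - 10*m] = 3*m^2 - 6*m - 10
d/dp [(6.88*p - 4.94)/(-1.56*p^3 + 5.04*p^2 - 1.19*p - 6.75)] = (21.4656*p^3 - 57.7944*p^2 + 49.7952*p - 52.3186)/(2.4336*p^6 - 15.7248*p^5 + 29.1144*p^4 + 9.0648*p^3 - 66.6239*p^2 + 16.065*p + 45.5625)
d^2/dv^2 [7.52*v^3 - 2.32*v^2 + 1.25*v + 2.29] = 45.12*v - 4.64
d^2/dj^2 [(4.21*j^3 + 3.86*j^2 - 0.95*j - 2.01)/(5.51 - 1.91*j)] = (-30.717002*j^3 + 265.838766*j^2 - 766.896126*j - 199.71882)/(6.967871*j^3 - 60.303093*j^2 + 173.963373*j - 167.284151)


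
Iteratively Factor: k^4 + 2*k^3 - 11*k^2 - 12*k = (k + 1)*(k^3 + k^2 - 12*k) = (k + 1)*(k + 4)*(k^2 - 3*k) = (k - 3)*(k + 1)*(k + 4)*(k)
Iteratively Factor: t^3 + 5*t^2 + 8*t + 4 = (t + 2)*(t^2 + 3*t + 2) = (t + 1)*(t + 2)*(t + 2)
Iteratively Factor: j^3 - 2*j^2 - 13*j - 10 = (j + 2)*(j^2 - 4*j - 5) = (j + 1)*(j + 2)*(j - 5)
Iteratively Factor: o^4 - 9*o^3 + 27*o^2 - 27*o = (o - 3)*(o^3 - 6*o^2 + 9*o) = (o - 3)^2*(o^2 - 3*o) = o*(o - 3)^2*(o - 3)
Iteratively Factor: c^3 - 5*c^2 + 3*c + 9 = (c - 3)*(c^2 - 2*c - 3) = (c - 3)*(c + 1)*(c - 3)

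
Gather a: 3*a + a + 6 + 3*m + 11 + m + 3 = 4*a + 4*m + 20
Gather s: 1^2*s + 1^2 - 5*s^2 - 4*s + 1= -5*s^2 - 3*s + 2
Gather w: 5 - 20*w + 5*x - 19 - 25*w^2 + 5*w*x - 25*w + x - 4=-25*w^2 + w*(5*x - 45) + 6*x - 18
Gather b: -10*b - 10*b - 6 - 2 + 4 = -20*b - 4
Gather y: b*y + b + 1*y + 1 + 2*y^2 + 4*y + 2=b + 2*y^2 + y*(b + 5) + 3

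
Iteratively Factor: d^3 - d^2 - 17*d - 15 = (d - 5)*(d^2 + 4*d + 3) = (d - 5)*(d + 1)*(d + 3)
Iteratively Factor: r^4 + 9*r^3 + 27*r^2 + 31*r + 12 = (r + 4)*(r^3 + 5*r^2 + 7*r + 3) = (r + 3)*(r + 4)*(r^2 + 2*r + 1) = (r + 1)*(r + 3)*(r + 4)*(r + 1)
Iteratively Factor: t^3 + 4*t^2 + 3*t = (t + 3)*(t^2 + t) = t*(t + 3)*(t + 1)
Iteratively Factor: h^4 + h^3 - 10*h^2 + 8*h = (h + 4)*(h^3 - 3*h^2 + 2*h) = (h - 1)*(h + 4)*(h^2 - 2*h) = (h - 2)*(h - 1)*(h + 4)*(h)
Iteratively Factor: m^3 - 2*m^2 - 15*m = (m)*(m^2 - 2*m - 15) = m*(m + 3)*(m - 5)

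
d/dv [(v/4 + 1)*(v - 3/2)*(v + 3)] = 3*v^2/4 + 11*v/4 + 3/8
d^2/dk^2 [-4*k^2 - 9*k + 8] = -8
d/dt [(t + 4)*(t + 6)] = 2*t + 10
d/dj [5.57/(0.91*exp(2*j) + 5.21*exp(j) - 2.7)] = (-10.1374*exp(j) - 29.0197)*exp(j)/(0.91*exp(2*j) + 5.21*exp(j) - 2.7)^2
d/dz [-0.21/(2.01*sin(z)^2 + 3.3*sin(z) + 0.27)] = (0.8442*sin(z) + 0.693)*cos(z)/(2.01*sin(z)^2 + 3.3*sin(z) + 0.27)^2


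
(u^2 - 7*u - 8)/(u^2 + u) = (u - 8)/u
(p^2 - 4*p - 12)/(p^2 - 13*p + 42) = (p + 2)/(p - 7)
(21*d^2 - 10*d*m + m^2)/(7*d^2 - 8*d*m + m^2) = (3*d - m)/(d - m)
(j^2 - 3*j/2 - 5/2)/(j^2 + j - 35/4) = 2*(j + 1)/(2*j + 7)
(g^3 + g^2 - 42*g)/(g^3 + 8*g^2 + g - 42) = g*(g - 6)/(g^2 + g - 6)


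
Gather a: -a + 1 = 1 - a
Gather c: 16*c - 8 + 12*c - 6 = 28*c - 14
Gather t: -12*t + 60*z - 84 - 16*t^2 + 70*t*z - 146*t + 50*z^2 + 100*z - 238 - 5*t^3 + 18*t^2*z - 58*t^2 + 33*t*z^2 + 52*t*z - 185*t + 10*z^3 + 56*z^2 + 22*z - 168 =-5*t^3 + t^2*(18*z - 74) + t*(33*z^2 + 122*z - 343) + 10*z^3 + 106*z^2 + 182*z - 490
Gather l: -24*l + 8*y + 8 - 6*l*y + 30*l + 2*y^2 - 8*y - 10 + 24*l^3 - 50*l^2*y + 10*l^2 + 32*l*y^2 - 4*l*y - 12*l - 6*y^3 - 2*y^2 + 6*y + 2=24*l^3 + l^2*(10 - 50*y) + l*(32*y^2 - 10*y - 6) - 6*y^3 + 6*y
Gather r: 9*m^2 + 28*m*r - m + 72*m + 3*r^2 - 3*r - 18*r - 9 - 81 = 9*m^2 + 71*m + 3*r^2 + r*(28*m - 21) - 90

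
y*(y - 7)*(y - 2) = y^3 - 9*y^2 + 14*y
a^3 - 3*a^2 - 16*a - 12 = (a - 6)*(a + 1)*(a + 2)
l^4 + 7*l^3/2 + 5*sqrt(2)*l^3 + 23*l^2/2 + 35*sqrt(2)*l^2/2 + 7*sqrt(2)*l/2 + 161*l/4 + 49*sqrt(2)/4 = (l + 7/2)*(l + sqrt(2)/2)*(l + sqrt(2))*(l + 7*sqrt(2)/2)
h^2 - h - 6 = (h - 3)*(h + 2)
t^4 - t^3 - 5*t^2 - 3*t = t*(t - 3)*(t + 1)^2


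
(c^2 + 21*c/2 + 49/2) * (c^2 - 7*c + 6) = c^4 + 7*c^3/2 - 43*c^2 - 217*c/2 + 147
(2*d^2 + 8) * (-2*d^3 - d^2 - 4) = -4*d^5 - 2*d^4 - 16*d^3 - 16*d^2 - 32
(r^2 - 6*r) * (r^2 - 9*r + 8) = r^4 - 15*r^3 + 62*r^2 - 48*r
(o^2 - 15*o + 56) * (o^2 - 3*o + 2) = o^4 - 18*o^3 + 103*o^2 - 198*o + 112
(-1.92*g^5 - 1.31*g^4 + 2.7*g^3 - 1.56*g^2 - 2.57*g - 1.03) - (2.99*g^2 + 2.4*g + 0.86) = -1.92*g^5 - 1.31*g^4 + 2.7*g^3 - 4.55*g^2 - 4.97*g - 1.89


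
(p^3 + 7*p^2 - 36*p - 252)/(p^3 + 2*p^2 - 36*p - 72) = (p + 7)/(p + 2)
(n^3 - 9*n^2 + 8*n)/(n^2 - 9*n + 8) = n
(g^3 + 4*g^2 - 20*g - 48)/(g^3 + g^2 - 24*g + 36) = (g^2 - 2*g - 8)/(g^2 - 5*g + 6)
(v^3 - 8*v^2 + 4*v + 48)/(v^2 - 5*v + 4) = (v^2 - 4*v - 12)/(v - 1)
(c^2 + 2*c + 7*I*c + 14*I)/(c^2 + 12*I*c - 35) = (c + 2)/(c + 5*I)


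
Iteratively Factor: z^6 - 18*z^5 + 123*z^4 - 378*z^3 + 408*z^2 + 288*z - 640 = (z - 2)*(z^5 - 16*z^4 + 91*z^3 - 196*z^2 + 16*z + 320) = (z - 5)*(z - 2)*(z^4 - 11*z^3 + 36*z^2 - 16*z - 64) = (z - 5)*(z - 4)*(z - 2)*(z^3 - 7*z^2 + 8*z + 16) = (z - 5)*(z - 4)^2*(z - 2)*(z^2 - 3*z - 4) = (z - 5)*(z - 4)^3*(z - 2)*(z + 1)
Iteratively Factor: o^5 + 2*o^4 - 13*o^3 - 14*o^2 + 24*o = (o - 3)*(o^4 + 5*o^3 + 2*o^2 - 8*o) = (o - 3)*(o + 4)*(o^3 + o^2 - 2*o) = o*(o - 3)*(o + 4)*(o^2 + o - 2) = o*(o - 3)*(o + 2)*(o + 4)*(o - 1)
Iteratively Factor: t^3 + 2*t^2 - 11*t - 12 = (t - 3)*(t^2 + 5*t + 4) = (t - 3)*(t + 4)*(t + 1)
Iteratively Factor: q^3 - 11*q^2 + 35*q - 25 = (q - 5)*(q^2 - 6*q + 5) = (q - 5)*(q - 1)*(q - 5)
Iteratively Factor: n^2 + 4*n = (n)*(n + 4)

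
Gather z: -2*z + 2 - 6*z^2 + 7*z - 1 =-6*z^2 + 5*z + 1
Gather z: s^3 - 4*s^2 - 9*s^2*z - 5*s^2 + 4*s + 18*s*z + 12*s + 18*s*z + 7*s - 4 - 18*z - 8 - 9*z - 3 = s^3 - 9*s^2 + 23*s + z*(-9*s^2 + 36*s - 27) - 15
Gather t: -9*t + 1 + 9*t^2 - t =9*t^2 - 10*t + 1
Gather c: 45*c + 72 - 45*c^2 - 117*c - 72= -45*c^2 - 72*c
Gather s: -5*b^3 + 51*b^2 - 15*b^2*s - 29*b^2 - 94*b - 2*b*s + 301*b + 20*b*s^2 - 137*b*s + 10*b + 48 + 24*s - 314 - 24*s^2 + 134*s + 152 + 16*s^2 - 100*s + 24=-5*b^3 + 22*b^2 + 217*b + s^2*(20*b - 8) + s*(-15*b^2 - 139*b + 58) - 90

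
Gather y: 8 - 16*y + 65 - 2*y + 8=81 - 18*y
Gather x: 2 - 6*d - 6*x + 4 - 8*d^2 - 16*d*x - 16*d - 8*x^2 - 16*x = -8*d^2 - 22*d - 8*x^2 + x*(-16*d - 22) + 6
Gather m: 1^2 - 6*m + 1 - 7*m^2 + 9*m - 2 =-7*m^2 + 3*m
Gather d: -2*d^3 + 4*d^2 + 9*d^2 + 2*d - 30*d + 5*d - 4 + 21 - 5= -2*d^3 + 13*d^2 - 23*d + 12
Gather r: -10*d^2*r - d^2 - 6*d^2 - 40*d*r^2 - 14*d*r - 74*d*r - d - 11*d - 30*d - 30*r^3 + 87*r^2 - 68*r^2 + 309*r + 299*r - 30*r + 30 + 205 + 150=-7*d^2 - 42*d - 30*r^3 + r^2*(19 - 40*d) + r*(-10*d^2 - 88*d + 578) + 385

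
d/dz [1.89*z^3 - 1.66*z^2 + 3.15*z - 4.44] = 5.67*z^2 - 3.32*z + 3.15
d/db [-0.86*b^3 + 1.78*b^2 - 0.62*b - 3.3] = -2.58*b^2 + 3.56*b - 0.62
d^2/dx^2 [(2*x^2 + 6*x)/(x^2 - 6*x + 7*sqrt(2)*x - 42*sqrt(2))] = 4*(x*(x + 3)*(2*x - 6 + 7*sqrt(2))^2 - (x^2 + 3*x + (2*x + 3)*(2*x - 6 + 7*sqrt(2)))*(x^2 - 6*x + 7*sqrt(2)*x - 42*sqrt(2)) + (x^2 - 6*x + 7*sqrt(2)*x - 42*sqrt(2))^2)/(x^2 - 6*x + 7*sqrt(2)*x - 42*sqrt(2))^3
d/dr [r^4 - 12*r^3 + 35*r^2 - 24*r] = 4*r^3 - 36*r^2 + 70*r - 24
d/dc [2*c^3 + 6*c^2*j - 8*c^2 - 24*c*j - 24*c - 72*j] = 6*c^2 + 12*c*j - 16*c - 24*j - 24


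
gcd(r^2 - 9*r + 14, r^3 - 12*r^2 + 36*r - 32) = r - 2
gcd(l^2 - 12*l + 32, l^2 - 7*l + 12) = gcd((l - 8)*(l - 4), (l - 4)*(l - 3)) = l - 4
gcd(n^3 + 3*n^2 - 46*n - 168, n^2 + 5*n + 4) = n + 4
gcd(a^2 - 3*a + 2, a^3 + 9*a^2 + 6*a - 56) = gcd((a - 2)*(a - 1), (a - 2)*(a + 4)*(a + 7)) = a - 2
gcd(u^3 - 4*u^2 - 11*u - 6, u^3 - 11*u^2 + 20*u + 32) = u + 1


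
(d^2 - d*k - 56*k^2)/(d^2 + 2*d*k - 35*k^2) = (d - 8*k)/(d - 5*k)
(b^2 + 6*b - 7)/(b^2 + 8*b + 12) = (b^2 + 6*b - 7)/(b^2 + 8*b + 12)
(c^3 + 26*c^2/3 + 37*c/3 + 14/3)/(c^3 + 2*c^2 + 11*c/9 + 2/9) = 3*(c + 7)/(3*c + 1)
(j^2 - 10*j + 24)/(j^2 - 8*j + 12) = (j - 4)/(j - 2)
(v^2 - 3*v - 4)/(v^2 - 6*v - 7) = (v - 4)/(v - 7)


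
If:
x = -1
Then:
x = -1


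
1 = 1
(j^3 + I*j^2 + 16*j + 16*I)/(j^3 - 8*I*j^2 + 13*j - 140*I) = (j^2 - 3*I*j + 4)/(j^2 - 12*I*j - 35)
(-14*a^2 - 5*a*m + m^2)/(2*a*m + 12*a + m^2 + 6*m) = (-7*a + m)/(m + 6)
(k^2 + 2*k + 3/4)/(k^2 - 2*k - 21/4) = (2*k + 1)/(2*k - 7)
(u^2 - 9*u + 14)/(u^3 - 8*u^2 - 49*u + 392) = (u - 2)/(u^2 - u - 56)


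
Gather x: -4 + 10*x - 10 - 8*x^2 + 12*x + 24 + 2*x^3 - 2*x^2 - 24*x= 2*x^3 - 10*x^2 - 2*x + 10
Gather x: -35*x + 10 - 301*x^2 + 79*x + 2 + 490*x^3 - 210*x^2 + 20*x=490*x^3 - 511*x^2 + 64*x + 12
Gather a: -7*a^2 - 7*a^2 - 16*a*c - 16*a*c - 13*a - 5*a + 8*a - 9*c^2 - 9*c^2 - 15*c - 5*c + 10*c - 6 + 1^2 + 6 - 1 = -14*a^2 + a*(-32*c - 10) - 18*c^2 - 10*c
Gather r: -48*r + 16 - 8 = 8 - 48*r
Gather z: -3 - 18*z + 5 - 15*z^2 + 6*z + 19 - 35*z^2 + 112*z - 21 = -50*z^2 + 100*z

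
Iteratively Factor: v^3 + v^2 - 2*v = (v)*(v^2 + v - 2) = v*(v + 2)*(v - 1)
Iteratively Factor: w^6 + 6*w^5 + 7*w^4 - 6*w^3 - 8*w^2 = (w)*(w^5 + 6*w^4 + 7*w^3 - 6*w^2 - 8*w) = w^2*(w^4 + 6*w^3 + 7*w^2 - 6*w - 8) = w^2*(w + 1)*(w^3 + 5*w^2 + 2*w - 8) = w^2*(w + 1)*(w + 4)*(w^2 + w - 2) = w^2*(w + 1)*(w + 2)*(w + 4)*(w - 1)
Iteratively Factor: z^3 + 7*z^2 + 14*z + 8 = (z + 2)*(z^2 + 5*z + 4) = (z + 2)*(z + 4)*(z + 1)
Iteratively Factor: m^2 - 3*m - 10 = (m - 5)*(m + 2)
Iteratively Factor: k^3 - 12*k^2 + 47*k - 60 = (k - 4)*(k^2 - 8*k + 15) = (k - 4)*(k - 3)*(k - 5)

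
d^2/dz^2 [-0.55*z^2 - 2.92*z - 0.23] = -1.10000000000000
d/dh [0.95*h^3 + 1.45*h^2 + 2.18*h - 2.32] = 2.85*h^2 + 2.9*h + 2.18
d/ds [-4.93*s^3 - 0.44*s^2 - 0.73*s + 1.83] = -14.79*s^2 - 0.88*s - 0.73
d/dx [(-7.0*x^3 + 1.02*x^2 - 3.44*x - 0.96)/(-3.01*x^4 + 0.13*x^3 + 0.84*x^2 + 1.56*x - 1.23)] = (-21.07*x^6 + 6.1404*x^5 - 37.0758*x^4 - 32.504*x^3 + 30.6852*x^2 - 0.8964*x + 5.7288)/(9.0601*x^8 - 0.7826*x^7 - 5.0399*x^6 - 9.1728*x^5 + 8.5158*x^4 + 2.301*x^3 + 0.3672*x^2 - 3.8376*x + 1.5129)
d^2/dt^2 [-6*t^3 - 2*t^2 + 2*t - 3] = -36*t - 4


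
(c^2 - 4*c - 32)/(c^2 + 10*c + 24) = (c - 8)/(c + 6)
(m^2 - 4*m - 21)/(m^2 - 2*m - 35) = (m + 3)/(m + 5)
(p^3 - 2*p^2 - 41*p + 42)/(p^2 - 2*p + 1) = (p^2 - p - 42)/(p - 1)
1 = 1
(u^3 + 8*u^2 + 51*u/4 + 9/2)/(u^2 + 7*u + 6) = (u^2 + 2*u + 3/4)/(u + 1)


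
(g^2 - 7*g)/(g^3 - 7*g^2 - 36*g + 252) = g/(g^2 - 36)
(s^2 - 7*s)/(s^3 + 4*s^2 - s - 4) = s*(s - 7)/(s^3 + 4*s^2 - s - 4)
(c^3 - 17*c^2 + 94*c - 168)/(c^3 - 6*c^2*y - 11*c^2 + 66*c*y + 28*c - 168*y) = (6 - c)/(-c + 6*y)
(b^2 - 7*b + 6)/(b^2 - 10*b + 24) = (b - 1)/(b - 4)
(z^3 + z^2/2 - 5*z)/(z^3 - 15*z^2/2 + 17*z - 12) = z*(2*z + 5)/(2*z^2 - 11*z + 12)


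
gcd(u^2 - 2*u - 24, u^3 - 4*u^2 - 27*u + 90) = u - 6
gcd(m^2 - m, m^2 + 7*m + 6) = 1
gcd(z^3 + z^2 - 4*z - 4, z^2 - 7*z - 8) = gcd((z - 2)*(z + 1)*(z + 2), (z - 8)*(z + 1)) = z + 1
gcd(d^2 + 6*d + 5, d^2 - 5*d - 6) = d + 1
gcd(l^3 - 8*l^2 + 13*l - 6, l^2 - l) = l - 1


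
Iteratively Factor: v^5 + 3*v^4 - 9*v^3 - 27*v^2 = (v)*(v^4 + 3*v^3 - 9*v^2 - 27*v) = v*(v + 3)*(v^3 - 9*v) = v^2*(v + 3)*(v^2 - 9) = v^2*(v - 3)*(v + 3)*(v + 3)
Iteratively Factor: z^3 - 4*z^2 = (z - 4)*(z^2) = z*(z - 4)*(z)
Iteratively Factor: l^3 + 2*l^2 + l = (l + 1)*(l^2 + l) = l*(l + 1)*(l + 1)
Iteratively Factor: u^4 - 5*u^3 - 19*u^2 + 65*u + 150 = (u + 3)*(u^3 - 8*u^2 + 5*u + 50) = (u - 5)*(u + 3)*(u^2 - 3*u - 10) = (u - 5)*(u + 2)*(u + 3)*(u - 5)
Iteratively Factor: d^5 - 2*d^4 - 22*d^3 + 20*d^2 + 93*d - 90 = (d + 3)*(d^4 - 5*d^3 - 7*d^2 + 41*d - 30) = (d - 1)*(d + 3)*(d^3 - 4*d^2 - 11*d + 30) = (d - 2)*(d - 1)*(d + 3)*(d^2 - 2*d - 15) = (d - 2)*(d - 1)*(d + 3)^2*(d - 5)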